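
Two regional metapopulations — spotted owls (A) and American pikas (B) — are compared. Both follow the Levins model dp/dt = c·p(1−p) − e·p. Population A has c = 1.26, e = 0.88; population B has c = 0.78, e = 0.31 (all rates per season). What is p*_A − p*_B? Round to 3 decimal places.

A: p*_A = 1 − 0.88/1.26 = 0.3016.
B: p*_B = 1 − 0.31/0.78 = 0.6026.
p*_A − p*_B = 0.3016 − 0.6026 = -0.3010.

-0.301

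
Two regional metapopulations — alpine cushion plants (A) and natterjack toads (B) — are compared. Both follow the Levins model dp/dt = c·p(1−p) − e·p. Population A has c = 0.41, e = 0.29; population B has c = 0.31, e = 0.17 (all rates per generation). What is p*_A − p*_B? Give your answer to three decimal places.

-0.159

A: p*_A = 1 − 0.29/0.41 = 0.2927.
B: p*_B = 1 − 0.17/0.31 = 0.4516.
p*_A − p*_B = 0.2927 − 0.4516 = -0.1589.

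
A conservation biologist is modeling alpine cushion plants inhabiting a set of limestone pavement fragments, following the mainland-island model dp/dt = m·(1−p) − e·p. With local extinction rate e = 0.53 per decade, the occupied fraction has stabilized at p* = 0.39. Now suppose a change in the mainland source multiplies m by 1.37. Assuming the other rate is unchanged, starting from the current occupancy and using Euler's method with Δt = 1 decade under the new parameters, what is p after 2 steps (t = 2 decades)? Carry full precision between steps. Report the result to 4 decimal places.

Balance m(1−p*) = e·p* gives m = e·p*/(1−p*) = 0.53×0.39000/0.61000 = 0.33885.
Starting from p₀ = 0.39000; update p ← p + (dp/dt)·Δt with the new parameters.
step 1: Δp = +0.07648, p = 0.46648
step 2: Δp = +0.00044, p = 0.46692

0.4669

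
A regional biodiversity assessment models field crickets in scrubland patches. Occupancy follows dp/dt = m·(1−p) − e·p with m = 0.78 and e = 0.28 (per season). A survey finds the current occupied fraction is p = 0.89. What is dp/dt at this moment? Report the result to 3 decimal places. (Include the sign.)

-0.163

Colonization term: m·(1−p) = 0.78×0.1100 = 0.08580.
Extinction term: e·p = 0.24920.
dp/dt = 0.08580 − 0.24920 = -0.16340.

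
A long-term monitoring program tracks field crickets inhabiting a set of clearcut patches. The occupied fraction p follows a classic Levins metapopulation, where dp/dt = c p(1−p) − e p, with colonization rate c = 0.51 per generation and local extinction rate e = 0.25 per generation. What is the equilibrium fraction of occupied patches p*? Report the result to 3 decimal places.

0.510

Setting dp/dt = 0 and dividing through by p* gives c·(1−p*) = e.
So p* = 1 − e/c = 1 − 0.25/0.51 = 1 − 0.4902 = 0.5098.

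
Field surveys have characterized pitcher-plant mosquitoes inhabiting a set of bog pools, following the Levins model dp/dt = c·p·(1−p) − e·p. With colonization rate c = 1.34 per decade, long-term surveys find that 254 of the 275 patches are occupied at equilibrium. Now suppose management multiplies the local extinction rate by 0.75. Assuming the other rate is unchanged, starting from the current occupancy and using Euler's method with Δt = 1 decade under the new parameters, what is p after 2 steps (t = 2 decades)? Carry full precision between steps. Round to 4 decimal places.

0.9415

Observed p* = 254/275 = 0.92364.
Balance c(1−p*) = e gives e = 1.34×(1 − 0.92364) = 0.10233.
Starting from p₀ = 0.92364; update p ← p + (dp/dt)·Δt with the new parameters.
step 1: Δp = +0.02363, p = 0.94726
step 2: Δp = -0.00576, p = 0.94151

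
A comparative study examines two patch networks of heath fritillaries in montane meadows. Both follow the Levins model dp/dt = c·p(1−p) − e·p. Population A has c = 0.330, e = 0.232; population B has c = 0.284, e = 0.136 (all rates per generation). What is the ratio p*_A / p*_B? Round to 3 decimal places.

A: p*_A = 1 − 0.232/0.330 = 0.2970.
B: p*_B = 1 − 0.136/0.284 = 0.5211.
p*_A / p*_B = 0.2970/0.5211 = 0.5699.

0.570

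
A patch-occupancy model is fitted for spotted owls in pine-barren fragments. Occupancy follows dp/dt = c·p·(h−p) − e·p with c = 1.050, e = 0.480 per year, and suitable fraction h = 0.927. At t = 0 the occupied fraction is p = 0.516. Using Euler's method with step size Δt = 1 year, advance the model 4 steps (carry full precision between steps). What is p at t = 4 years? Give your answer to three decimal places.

0.472

Update rule: p ← p + [c·p·(h−p) − e·p]·Δt with Δt = 1.
t = 1: p = 0.51600 + (-0.02500) = 0.49100
t = 2: p = 0.49100 + (-0.01090) = 0.48010
t = 3: p = 0.48010 + (-0.00516) = 0.47494
t = 4: p = 0.47494 + (-0.00253) = 0.47240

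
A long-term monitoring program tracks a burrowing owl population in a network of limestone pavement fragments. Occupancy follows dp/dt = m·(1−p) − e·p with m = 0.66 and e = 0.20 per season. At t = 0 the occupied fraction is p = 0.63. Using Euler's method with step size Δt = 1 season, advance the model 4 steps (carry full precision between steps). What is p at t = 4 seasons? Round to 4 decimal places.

Update rule: p ← p + [m·(1−p) − e·p]·Δt with Δt = 1.
t = 1: p = 0.63000 + (+0.11820) = 0.74820
t = 2: p = 0.74820 + (+0.01655) = 0.76475
t = 3: p = 0.76475 + (+0.00232) = 0.76706
t = 4: p = 0.76706 + (+0.00032) = 0.76739

0.7674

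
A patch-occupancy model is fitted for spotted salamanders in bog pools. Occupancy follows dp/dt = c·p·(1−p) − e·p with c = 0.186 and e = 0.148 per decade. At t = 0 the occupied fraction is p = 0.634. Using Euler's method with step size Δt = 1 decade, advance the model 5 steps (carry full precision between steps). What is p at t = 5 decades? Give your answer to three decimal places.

0.455

Update rule: p ← p + [c·p·(1−p) − e·p]·Δt with Δt = 1.
  1  |  dp/dt·Δt = -0.050672  |  p_1 = 0.583328
  2  |  dp/dt·Δt = -0.041124  |  p_2 = 0.542204
  3  |  dp/dt·Δt = -0.034078  |  p_3 = 0.508127
  4  |  dp/dt·Δt = -0.028715  |  p_4 = 0.479412
  5  |  dp/dt·Δt = -0.024532  |  p_5 = 0.454880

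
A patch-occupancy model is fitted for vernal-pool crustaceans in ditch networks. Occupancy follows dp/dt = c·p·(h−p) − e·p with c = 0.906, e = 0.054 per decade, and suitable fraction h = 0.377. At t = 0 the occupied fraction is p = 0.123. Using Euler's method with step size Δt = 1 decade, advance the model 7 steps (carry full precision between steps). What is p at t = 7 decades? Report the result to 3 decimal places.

0.265

Update rule: p ← p + [c·p·(h−p) − e·p]·Δt with Δt = 1.
step 1: Δp = +0.02166, p = 0.14466
step 2: Δp = +0.02264, p = 0.16730
step 3: Δp = +0.02275, p = 0.19005
step 4: Δp = +0.02193, p = 0.21198
step 5: Δp = +0.02025, p = 0.23223
step 6: Δp = +0.01792, p = 0.25015
step 7: Δp = +0.01524, p = 0.26539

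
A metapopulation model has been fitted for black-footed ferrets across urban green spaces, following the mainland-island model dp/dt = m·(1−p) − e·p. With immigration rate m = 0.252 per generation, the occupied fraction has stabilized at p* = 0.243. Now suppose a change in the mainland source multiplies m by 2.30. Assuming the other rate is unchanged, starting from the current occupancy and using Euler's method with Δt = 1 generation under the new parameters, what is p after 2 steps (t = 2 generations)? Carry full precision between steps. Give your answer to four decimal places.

Balance m(1−p*) = e·p* gives e = m(1−p*)/p* = 0.252×0.75700/0.24300 = 0.78504.
Starting from p₀ = 0.24300; update p ← p + (dp/dt)·Δt with the new parameters.
  1  |  dp/dt·Δt = +0.247993  |  p_1 = 0.490993
  2  |  dp/dt·Δt = -0.090428  |  p_2 = 0.400566

0.4006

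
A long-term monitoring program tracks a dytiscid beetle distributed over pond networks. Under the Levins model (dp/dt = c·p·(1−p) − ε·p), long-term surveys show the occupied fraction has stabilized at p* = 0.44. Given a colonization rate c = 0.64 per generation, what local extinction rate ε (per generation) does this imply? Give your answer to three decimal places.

0.358

At equilibrium c(1−p*) = ε.
ε = 0.64 × (1 − 0.44) = 0.64 × 0.5600 = 0.3584.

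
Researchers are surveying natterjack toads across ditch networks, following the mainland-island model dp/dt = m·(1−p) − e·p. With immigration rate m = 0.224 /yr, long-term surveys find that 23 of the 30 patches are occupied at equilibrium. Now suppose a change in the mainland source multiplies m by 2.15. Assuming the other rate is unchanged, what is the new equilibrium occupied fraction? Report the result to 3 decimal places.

0.876

Observed p* = 23/30 = 0.76667.
Balance m(1−p*) = e·p* gives e = m(1−p*)/p* = 0.224×0.23333/0.76667 = 0.06817.
New p* = m/(m+e) = 0.48160/(0.48160+0.06817) = 0.87600.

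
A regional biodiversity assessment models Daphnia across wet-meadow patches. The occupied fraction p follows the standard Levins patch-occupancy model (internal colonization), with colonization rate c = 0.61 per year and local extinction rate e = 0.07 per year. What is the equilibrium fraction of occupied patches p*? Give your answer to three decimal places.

0.885

Setting dp/dt = 0 and dividing through by p* gives c·(1−p*) = e.
So p* = 1 − e/c = 1 − 0.07/0.61 = 1 − 0.1148 = 0.8852.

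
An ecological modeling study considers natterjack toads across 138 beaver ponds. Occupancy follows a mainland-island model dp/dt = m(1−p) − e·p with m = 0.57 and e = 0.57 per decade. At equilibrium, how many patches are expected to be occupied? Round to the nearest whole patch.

p* = m/(m+e) = 0.57/1.1400 = 0.5000.
Expected occupied patches = N × p* = 138 × 0.5000 = 69.00 ≈ 69.

69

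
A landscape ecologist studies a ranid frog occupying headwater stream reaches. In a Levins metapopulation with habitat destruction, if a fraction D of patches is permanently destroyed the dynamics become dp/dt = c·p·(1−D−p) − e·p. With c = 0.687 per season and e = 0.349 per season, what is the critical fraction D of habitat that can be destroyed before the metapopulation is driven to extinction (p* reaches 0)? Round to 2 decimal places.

The nontrivial equilibrium is p* = (1−D) − e/c; extinction occurs when this hits zero.
So D_crit = 1 − e/c = 1 − 0.349/0.687 = 1 − 0.5080 = 0.4920.
This equals the undisturbed p*, a classic result of Lande's extension.

0.49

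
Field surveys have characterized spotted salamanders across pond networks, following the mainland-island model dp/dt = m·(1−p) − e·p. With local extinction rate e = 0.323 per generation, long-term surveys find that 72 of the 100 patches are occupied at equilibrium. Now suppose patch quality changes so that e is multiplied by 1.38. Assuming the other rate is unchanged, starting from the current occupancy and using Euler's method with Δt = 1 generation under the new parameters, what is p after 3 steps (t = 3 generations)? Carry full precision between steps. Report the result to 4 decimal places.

Observed p* = 72/100 = 0.72000.
Balance m(1−p*) = e·p* gives m = e·p*/(1−p*) = 0.323×0.72000/0.28000 = 0.83057.
Starting from p₀ = 0.72000; update p ← p + (dp/dt)·Δt with the new parameters.
  1  |  dp/dt·Δt = -0.088373  |  p_1 = 0.631627
  2  |  dp/dt·Δt = +0.024418  |  p_2 = 0.656046
  3  |  dp/dt·Δt = -0.006747  |  p_3 = 0.649299

0.6493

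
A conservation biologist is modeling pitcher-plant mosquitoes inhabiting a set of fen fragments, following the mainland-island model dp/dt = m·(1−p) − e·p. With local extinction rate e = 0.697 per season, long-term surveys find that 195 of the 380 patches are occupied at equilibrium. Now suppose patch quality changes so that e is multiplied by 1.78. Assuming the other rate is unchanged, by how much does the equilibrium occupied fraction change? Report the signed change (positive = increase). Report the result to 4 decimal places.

-0.1412

Observed p* = 195/380 = 0.51316.
Balance m(1−p*) = e·p* gives m = e·p*/(1−p*) = 0.697×0.51316/0.48684 = 0.73468.
New p* = m/(m+e) = 0.73468/(0.73468+1.24066) = 0.37193.
Δp* = 0.37193 − 0.51316 = -0.14123.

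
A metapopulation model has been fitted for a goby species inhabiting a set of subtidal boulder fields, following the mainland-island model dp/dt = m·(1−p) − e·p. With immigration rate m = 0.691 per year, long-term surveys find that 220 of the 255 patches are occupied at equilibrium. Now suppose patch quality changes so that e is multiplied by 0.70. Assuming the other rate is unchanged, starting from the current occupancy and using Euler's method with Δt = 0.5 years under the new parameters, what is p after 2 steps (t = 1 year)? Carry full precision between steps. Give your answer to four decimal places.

Observed p* = 220/255 = 0.86275.
Balance m(1−p*) = e·p* gives e = m(1−p*)/p* = 0.691×0.13725/0.86275 = 0.10993.
Starting from p₀ = 0.86275; update p ← p + (dp/dt)·Δt with the new parameters.
p: 0.86275 → 0.87697  (Δp = +0.01423)
p: 0.87697 → 0.88574  (Δp = +0.00876)

0.8857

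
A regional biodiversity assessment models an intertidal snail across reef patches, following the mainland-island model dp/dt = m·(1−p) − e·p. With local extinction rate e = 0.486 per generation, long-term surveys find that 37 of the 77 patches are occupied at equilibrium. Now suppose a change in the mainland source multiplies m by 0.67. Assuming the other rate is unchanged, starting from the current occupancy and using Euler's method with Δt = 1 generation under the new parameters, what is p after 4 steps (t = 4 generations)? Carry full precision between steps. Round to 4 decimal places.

Observed p* = 37/77 = 0.48052.
Balance m(1−p*) = e·p* gives m = e·p*/(1−p*) = 0.486×0.48052/0.51948 = 0.44955.
Starting from p₀ = 0.48052; update p ← p + (dp/dt)·Δt with the new parameters.
step 1: Δp = -0.07707, p = 0.40345
step 2: Δp = -0.01640, p = 0.38705
step 3: Δp = -0.00349, p = 0.38356
step 4: Δp = -0.00074, p = 0.38282

0.3828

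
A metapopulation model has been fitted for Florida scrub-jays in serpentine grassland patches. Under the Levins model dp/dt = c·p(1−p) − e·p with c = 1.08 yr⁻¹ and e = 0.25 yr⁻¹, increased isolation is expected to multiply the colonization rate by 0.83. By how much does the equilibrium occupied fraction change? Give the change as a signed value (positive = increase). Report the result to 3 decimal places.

-0.047

Before: p* = 1 − 0.25/1.08 = 0.7685.
After the change, c = 0.8964, e = 0.25, so p* = 1 − 0.25/0.8964 = 0.7211.
Δp* = 0.7211 − 0.7685 = -0.0474.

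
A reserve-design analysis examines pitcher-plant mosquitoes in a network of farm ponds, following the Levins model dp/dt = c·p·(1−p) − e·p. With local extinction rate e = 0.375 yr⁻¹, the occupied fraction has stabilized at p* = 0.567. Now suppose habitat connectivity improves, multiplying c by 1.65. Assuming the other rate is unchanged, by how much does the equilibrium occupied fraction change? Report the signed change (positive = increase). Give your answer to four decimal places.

Balance c(1−p*) = e gives c = e/(1 − 0.56700) = 0.375/0.43300 = 0.86605.
New p* = 1 − e/c = 1 − 0.37500/1.42898 = 0.73758.
Δp* = 0.73758 − 0.56700 = +0.17058.

0.1706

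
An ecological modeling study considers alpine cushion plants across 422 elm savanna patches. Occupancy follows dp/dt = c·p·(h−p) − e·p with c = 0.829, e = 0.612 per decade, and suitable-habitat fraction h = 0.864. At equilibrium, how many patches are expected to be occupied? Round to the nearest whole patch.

p* = h − e/c = 0.864 − 0.7382 = 0.1258.
Expected occupied patches = N × p* = 422 × 0.1258 = 53.07 ≈ 53.

53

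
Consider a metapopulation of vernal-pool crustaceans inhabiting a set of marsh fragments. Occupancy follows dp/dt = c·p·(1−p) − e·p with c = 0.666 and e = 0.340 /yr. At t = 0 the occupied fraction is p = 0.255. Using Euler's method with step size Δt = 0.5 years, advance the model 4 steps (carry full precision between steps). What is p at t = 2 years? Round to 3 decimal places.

Update rule: p ← p + [c·p·(1−p) − e·p]·Δt with Δt = 0.5.
step 1: Δp = +0.01991, p = 0.27491
step 2: Δp = +0.01964, p = 0.29456
step 3: Δp = +0.01912, p = 0.31368
step 4: Δp = +0.01836, p = 0.33204

0.332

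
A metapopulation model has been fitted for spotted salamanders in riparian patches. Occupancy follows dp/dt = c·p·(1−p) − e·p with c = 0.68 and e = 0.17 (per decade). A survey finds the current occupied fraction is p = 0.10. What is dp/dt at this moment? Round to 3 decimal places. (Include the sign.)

Colonization term: c·p·(1−p) = 0.68×0.10×0.9000 = 0.06120.
Extinction term: e·p = 0.01700.
dp/dt = 0.06120 − 0.01700 = 0.04420.

0.044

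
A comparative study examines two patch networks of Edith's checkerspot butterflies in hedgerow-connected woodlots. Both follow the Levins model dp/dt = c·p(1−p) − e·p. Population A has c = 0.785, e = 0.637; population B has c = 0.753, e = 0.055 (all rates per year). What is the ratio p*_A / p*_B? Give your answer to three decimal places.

A: p*_A = 1 − 0.637/0.785 = 0.1885.
B: p*_B = 1 − 0.055/0.753 = 0.9270.
p*_A / p*_B = 0.1885/0.9270 = 0.2034.

0.203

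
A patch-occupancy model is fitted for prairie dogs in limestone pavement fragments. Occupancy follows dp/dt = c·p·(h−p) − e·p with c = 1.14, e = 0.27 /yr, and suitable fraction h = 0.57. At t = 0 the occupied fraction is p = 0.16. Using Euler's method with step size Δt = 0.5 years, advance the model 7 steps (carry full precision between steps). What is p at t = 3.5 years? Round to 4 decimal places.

Update rule: p ← p + [c·p·(h−p) − e·p]·Δt with Δt = 0.5.
  1  |  dp/dt·Δt = +0.015792  |  p_1 = 0.175792
  2  |  dp/dt·Δt = +0.015768  |  p_2 = 0.191560
  3  |  dp/dt·Δt = +0.015461  |  p_3 = 0.207021
  4  |  dp/dt·Δt = +0.014884  |  p_4 = 0.221906
  5  |  dp/dt·Δt = +0.014072  |  p_5 = 0.235978
  6  |  dp/dt·Δt = +0.013071  |  p_6 = 0.249049
  7  |  dp/dt·Δt = +0.011940  |  p_7 = 0.260989

0.2610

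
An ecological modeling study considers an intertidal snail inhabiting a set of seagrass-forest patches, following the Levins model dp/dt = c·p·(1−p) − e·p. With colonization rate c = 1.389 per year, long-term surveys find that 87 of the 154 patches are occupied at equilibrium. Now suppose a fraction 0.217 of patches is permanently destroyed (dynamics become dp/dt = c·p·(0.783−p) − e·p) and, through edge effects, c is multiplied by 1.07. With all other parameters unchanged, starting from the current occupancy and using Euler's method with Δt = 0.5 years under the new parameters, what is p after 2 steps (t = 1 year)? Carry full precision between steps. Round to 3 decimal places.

0.446

Observed p* = 87/154 = 0.56494.
Balance c(1−p*) = e gives e = 1.389×(1 − 0.56494) = 0.60431.
Starting from p₀ = 0.56494; update p ← p + (dp/dt)·Δt with the new parameters.
step 1: Δp = -0.07915, p = 0.48578
step 2: Δp = -0.03949, p = 0.44630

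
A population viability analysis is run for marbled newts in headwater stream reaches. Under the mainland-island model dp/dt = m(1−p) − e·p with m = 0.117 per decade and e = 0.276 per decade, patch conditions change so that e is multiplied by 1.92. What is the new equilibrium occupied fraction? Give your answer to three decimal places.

Before: p* = 0.117/(0.117+0.276) = 0.2977.
After: m = 0.117, e = 0.52992; p* = 0.117/0.6469 = 0.1809.

0.181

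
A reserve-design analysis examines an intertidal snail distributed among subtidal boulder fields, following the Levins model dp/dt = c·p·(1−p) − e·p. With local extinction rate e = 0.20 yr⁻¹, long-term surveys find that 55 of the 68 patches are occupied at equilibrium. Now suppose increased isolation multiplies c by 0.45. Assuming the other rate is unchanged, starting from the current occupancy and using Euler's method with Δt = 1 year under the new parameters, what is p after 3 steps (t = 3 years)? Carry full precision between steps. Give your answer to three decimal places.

0.641

Observed p* = 55/68 = 0.80882.
Balance c(1−p*) = e gives c = e/(1 − 0.80882) = 0.20/0.19118 = 1.04615.
Starting from p₀ = 0.80882; update p ← p + (dp/dt)·Δt with the new parameters.
p: 0.80882 → 0.71985  (Δp = -0.08897)
p: 0.71985 → 0.67082  (Δp = -0.04903)
p: 0.67082 → 0.64061  (Δp = -0.03021)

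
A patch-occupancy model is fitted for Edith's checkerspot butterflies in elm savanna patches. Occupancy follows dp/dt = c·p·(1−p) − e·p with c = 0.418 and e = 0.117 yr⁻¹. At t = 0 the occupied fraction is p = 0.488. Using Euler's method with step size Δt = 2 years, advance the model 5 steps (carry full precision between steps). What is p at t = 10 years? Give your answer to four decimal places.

0.7145

Update rule: p ← p + [c·p·(1−p) − e·p]·Δt with Δt = 2.
t = 2: p = 0.48800 + (+0.09469) = 0.58269
t = 4: p = 0.58269 + (+0.06694) = 0.64962
t = 6: p = 0.64962 + (+0.03827) = 0.68790
t = 8: p = 0.68790 + (+0.01852) = 0.70641
t = 10: p = 0.70641 + (+0.00808) = 0.71449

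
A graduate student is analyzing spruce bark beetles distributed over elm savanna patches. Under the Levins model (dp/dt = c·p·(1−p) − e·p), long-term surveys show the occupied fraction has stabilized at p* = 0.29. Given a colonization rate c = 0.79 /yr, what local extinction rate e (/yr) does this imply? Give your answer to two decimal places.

0.56

At equilibrium c(1−p*) = e.
e = 0.79 × (1 − 0.29) = 0.79 × 0.7100 = 0.5609.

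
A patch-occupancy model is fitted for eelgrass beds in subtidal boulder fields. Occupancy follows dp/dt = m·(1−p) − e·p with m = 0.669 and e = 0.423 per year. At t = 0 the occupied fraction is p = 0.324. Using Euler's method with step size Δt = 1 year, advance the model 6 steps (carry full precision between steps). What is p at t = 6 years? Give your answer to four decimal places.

Update rule: p ← p + [m·(1−p) − e·p]·Δt with Δt = 1.
  1  |  dp/dt·Δt = +0.315192  |  p_1 = 0.639192
  2  |  dp/dt·Δt = -0.028998  |  p_2 = 0.610194
  3  |  dp/dt·Δt = +0.002668  |  p_3 = 0.612862
  4  |  dp/dt·Δt = -0.000245  |  p_4 = 0.612617
  5  |  dp/dt·Δt = +0.000023  |  p_5 = 0.612639
  6  |  dp/dt·Δt = -0.000002  |  p_6 = 0.612637

0.6126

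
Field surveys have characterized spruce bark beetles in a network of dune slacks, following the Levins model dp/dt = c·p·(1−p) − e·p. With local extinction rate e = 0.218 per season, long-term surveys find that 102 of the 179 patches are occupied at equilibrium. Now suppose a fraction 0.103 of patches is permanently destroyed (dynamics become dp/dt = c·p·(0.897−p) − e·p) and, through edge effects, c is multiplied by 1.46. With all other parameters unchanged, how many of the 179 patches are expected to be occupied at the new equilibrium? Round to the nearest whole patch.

Observed p* = 102/179 = 0.56983.
Balance c(1−p*) = e gives c = e/(1 − 0.56983) = 0.218/0.43017 = 0.50678.
New p* = 0.897 − e/c = 0.897 − 0.21800/0.73990 = 0.60237.
Expected occupied = 179 × 0.60237 = 107.82 ≈ 108.

108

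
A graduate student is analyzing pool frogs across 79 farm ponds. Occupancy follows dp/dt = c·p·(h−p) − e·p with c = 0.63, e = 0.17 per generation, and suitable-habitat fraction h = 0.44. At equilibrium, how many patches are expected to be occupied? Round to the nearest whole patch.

13

p* = h − e/c = 0.44 − 0.2698 = 0.1702.
Expected occupied patches = N × p* = 79 × 0.1702 = 13.44 ≈ 13.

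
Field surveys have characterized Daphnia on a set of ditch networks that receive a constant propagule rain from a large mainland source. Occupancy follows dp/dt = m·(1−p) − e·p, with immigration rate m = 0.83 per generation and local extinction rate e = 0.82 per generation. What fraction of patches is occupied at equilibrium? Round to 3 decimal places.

0.503

Setting dp/dt = 0: m − m·p* = e·p*, so m = (m+e)·p*.
p* = m/(m+e) = 0.83/(0.83+0.82) = 0.83/1.6500 = 0.5030.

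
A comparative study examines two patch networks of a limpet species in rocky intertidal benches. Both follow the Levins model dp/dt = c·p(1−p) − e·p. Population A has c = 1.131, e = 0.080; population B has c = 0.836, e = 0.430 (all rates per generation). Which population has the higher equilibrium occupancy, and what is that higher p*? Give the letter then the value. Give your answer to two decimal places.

A, 0.93

A: p*_A = 1 − 0.080/1.131 = 0.9293.
B: p*_B = 1 − 0.430/0.836 = 0.4856.
A is higher at 0.9293.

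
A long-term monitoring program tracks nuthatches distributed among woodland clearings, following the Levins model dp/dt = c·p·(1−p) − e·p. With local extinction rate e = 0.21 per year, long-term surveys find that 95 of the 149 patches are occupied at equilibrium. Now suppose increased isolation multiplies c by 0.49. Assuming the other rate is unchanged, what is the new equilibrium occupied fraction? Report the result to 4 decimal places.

0.2604

Observed p* = 95/149 = 0.63758.
Balance c(1−p*) = e gives c = e/(1 − 0.63758) = 0.21/0.36242 = 0.57944.
New p* = 1 − e/c = 1 − 0.21000/0.28393 = 0.26038.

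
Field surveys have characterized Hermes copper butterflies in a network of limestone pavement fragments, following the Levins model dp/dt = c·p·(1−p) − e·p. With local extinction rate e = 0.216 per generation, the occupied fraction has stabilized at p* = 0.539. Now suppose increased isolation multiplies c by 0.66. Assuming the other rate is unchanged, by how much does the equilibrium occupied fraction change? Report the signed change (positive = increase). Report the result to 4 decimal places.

-0.2375

Balance c(1−p*) = e gives c = e/(1 − 0.53900) = 0.216/0.46100 = 0.46855.
New p* = 1 − e/c = 1 − 0.21600/0.30924 = 0.30151.
Δp* = 0.30151 − 0.53900 = -0.23749.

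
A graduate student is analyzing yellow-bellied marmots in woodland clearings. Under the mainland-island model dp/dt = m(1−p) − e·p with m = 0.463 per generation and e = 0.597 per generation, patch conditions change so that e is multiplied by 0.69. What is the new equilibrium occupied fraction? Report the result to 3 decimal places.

Before: p* = 0.463/(0.463+0.597) = 0.4368.
After: m = 0.463, e = 0.41193; p* = 0.463/0.8749 = 0.5292.

0.529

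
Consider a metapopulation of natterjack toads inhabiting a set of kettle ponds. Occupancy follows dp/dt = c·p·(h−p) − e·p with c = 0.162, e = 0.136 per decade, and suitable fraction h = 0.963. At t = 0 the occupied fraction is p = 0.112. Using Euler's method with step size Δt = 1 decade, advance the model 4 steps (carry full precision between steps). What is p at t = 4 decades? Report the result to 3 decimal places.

0.113

Update rule: p ← p + [c·p·(h−p) − e·p]·Δt with Δt = 1.
step 1: Δp = +0.00021, p = 0.11221
step 2: Δp = +0.00021, p = 0.11241
step 3: Δp = +0.00020, p = 0.11262
step 4: Δp = +0.00020, p = 0.11281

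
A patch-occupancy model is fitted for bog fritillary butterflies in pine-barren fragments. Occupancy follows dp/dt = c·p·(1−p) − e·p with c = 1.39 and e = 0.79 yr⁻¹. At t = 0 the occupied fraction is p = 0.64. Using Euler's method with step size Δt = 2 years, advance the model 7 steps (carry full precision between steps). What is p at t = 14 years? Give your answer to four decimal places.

Update rule: p ← p + [c·p·(1−p) − e·p]·Δt with Δt = 2.
t = 2: p = 0.64000 + (-0.37069) = 0.26931
t = 4: p = 0.26931 + (+0.12154) = 0.39086
t = 6: p = 0.39086 + (+0.04433) = 0.43519
t = 8: p = 0.43519 + (-0.00427) = 0.43091
t = 10: p = 0.43091 + (+0.00089) = 0.43180
t = 12: p = 0.43180 + (-0.00018) = 0.43163
t = 14: p = 0.43163 + (+0.00004) = 0.43166

0.4317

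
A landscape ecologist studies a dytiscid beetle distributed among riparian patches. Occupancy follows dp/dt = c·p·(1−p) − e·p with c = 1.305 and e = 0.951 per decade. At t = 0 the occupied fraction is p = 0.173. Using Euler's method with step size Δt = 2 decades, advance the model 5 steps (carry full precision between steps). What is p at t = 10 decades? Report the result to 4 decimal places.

Update rule: p ← p + [c·p·(1−p) − e·p]·Δt with Δt = 2.
step 1: Δp = +0.04437, p = 0.21737
step 2: Δp = +0.03058, p = 0.24795
step 3: Δp = +0.01509, p = 0.26304
step 4: Δp = +0.00565, p = 0.26869
step 5: Δp = +0.00181, p = 0.27049

0.2705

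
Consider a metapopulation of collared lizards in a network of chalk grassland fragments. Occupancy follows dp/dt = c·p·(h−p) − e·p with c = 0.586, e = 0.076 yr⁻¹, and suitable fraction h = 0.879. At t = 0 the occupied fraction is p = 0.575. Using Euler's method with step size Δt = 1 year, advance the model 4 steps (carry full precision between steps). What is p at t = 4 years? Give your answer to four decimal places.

Update rule: p ← p + [c·p·(h−p) − e·p]·Δt with Δt = 1.
step 1: Δp = +0.05873, p = 0.63373
step 2: Δp = +0.04292, p = 0.67665
step 3: Δp = +0.02881, p = 0.70546
step 4: Δp = +0.01813, p = 0.72359

0.7236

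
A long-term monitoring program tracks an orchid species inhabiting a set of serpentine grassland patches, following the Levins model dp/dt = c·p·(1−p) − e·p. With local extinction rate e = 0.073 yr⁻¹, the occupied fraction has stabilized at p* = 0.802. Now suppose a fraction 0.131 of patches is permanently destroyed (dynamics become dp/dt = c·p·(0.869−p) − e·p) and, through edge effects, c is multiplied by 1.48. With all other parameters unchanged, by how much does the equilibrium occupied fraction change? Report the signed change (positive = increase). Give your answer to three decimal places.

Balance c(1−p*) = e gives c = e/(1 − 0.80200) = 0.073/0.19800 = 0.36869.
New p* = 0.869 − e/c = 0.869 − 0.07300/0.54566 = 0.73522.
Δp* = 0.73522 − 0.80200 = -0.06678.

-0.067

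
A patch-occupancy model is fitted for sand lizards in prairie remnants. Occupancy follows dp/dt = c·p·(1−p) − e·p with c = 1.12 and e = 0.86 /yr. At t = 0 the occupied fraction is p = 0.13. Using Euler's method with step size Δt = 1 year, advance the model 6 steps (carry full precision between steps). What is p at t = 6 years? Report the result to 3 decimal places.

Update rule: p ← p + [c·p·(1−p) − e·p]·Δt with Δt = 1.
p: 0.13000 → 0.14487  (Δp = +0.01487)
p: 0.14487 → 0.15903  (Δp = +0.01416)
p: 0.15903 → 0.17205  (Δp = +0.01302)
p: 0.17205 → 0.18363  (Δp = +0.01158)
p: 0.18363 → 0.19361  (Δp = +0.00998)
p: 0.19361 → 0.20197  (Δp = +0.00836)

0.202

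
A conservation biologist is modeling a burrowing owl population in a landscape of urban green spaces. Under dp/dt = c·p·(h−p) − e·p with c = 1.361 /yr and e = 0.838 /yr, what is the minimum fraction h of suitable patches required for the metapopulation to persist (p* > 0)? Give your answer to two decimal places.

p* = h − e/c is positive only when h > e/c.
h_min = e/c = 0.838/1.361 = 0.6157.

0.62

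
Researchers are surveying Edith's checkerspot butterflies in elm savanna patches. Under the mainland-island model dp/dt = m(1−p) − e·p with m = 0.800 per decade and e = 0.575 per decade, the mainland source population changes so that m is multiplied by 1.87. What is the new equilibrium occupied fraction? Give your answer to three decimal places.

Before: p* = 0.800/(0.800+0.575) = 0.5818.
After: m = 1.496, e = 0.575; p* = 1.496/2.0710 = 0.7224.

0.722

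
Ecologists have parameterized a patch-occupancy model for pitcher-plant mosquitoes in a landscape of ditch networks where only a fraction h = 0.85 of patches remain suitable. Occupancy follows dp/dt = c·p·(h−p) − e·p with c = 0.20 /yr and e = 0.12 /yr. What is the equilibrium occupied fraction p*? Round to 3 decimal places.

Setting dp/dt = 0 and dividing by p* gives c·(h−p*) = e.
So p* = h − e/c = 0.85 − 0.12/0.20 = 0.85 − 0.6000 = 0.2500.

0.250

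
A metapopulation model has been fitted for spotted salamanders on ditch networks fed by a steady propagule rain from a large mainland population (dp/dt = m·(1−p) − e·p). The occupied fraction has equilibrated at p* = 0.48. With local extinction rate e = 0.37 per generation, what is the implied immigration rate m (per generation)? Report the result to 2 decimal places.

0.34

At equilibrium m(1−p*) = e·p*, so m = e·p*/(1−p*).
m = 0.37 × 0.48 / 0.5200 = 0.1776/0.5200 = 0.3415.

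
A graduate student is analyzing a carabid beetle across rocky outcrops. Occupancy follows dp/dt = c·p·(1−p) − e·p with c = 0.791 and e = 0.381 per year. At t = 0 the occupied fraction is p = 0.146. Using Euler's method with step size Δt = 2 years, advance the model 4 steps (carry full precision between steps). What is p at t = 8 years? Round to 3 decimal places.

0.492

Update rule: p ← p + [c·p·(1−p) − e·p]·Δt with Δt = 2.
  1  |  dp/dt·Δt = +0.085998  |  p_1 = 0.231998
  2  |  dp/dt·Δt = +0.105090  |  p_2 = 0.337088
  3  |  dp/dt·Δt = +0.096652  |  p_3 = 0.433740
  4  |  dp/dt·Δt = +0.058044  |  p_4 = 0.491785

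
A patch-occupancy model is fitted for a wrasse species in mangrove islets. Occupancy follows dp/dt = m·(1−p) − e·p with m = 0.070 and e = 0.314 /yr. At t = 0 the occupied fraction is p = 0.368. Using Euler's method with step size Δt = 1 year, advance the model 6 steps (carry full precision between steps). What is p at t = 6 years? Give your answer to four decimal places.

0.1924

Update rule: p ← p + [m·(1−p) − e·p]·Δt with Δt = 1.
p: 0.36800 → 0.29669  (Δp = -0.07131)
p: 0.29669 → 0.25276  (Δp = -0.04393)
p: 0.25276 → 0.22570  (Δp = -0.02706)
p: 0.22570 → 0.20903  (Δp = -0.01667)
p: 0.20903 → 0.19876  (Δp = -0.01027)
p: 0.19876 → 0.19244  (Δp = -0.00633)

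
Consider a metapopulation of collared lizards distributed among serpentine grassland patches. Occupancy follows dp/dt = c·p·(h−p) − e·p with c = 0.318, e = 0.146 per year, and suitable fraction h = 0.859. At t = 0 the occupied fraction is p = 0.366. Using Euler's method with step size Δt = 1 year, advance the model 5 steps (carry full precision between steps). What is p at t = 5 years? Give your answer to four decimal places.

0.3819

Update rule: p ← p + [c·p·(h−p) − e·p]·Δt with Δt = 1.
  1  |  dp/dt·Δt = +0.003943  |  p_1 = 0.369943
  2  |  dp/dt·Δt = +0.003522  |  p_2 = 0.373465
  3  |  dp/dt·Δt = +0.003137  |  p_3 = 0.376602
  4  |  dp/dt·Δt = +0.002788  |  p_4 = 0.379390
  5  |  dp/dt·Δt = +0.002472  |  p_5 = 0.381862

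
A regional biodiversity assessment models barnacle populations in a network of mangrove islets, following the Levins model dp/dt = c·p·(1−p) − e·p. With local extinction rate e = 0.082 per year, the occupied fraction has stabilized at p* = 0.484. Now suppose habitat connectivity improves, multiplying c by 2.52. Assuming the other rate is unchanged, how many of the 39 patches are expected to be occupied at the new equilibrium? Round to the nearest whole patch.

Balance c(1−p*) = e gives c = e/(1 − 0.48400) = 0.082/0.51600 = 0.15891.
New p* = 1 − e/c = 1 − 0.08200/0.40045 = 0.79523.
Expected occupied = 39 × 0.79523 = 31.01 ≈ 31.

31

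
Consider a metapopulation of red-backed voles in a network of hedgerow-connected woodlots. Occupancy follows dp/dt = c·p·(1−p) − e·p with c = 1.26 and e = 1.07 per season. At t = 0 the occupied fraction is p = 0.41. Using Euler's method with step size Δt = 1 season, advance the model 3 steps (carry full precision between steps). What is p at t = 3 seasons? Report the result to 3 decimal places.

0.209

Update rule: p ← p + [c·p·(1−p) − e·p]·Δt with Δt = 1.
p: 0.41000 → 0.27609  (Δp = -0.13391)
p: 0.27609 → 0.23250  (Δp = -0.04359)
p: 0.23250 → 0.20857  (Δp = -0.02394)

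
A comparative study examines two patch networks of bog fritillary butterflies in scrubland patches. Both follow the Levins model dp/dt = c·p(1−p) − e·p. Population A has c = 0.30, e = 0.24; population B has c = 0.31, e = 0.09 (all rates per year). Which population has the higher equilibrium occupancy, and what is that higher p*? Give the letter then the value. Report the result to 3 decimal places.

B, 0.710

A: p*_A = 1 − 0.24/0.30 = 0.2000.
B: p*_B = 1 − 0.09/0.31 = 0.7097.
B is higher at 0.7097.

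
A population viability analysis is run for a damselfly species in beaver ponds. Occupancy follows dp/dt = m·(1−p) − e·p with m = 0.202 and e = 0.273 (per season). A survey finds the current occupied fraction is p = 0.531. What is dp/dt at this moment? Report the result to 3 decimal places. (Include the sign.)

-0.050

Colonization term: m·(1−p) = 0.202×0.4690 = 0.09474.
Extinction term: e·p = 0.14496.
dp/dt = 0.09474 − 0.14496 = -0.05023.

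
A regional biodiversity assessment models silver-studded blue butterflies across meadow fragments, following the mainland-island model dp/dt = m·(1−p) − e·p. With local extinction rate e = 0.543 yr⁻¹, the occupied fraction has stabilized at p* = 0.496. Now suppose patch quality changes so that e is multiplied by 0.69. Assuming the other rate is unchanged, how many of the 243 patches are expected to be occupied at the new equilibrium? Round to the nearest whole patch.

143

Balance m(1−p*) = e·p* gives m = e·p*/(1−p*) = 0.543×0.49600/0.50400 = 0.53438.
New p* = m/(m+e) = 0.53438/(0.53438+0.37467) = 0.58784.
Expected occupied = 243 × 0.58784 = 142.85 ≈ 143.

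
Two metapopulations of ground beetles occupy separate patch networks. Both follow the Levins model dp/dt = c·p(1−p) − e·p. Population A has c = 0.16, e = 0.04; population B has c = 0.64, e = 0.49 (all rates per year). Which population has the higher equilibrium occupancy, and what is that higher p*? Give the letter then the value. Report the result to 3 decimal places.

A, 0.750

A: p*_A = 1 − 0.04/0.16 = 0.7500.
B: p*_B = 1 − 0.49/0.64 = 0.2344.
A is higher at 0.7500.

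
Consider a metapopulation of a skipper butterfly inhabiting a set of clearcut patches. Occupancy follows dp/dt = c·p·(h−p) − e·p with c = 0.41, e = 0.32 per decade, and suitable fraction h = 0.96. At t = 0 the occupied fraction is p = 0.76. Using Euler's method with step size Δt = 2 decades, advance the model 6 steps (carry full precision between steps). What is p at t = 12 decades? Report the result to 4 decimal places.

Update rule: p ← p + [c·p·(h−p) − e·p]·Δt with Δt = 2.
step 1: Δp = -0.36176, p = 0.39824
step 2: Δp = -0.07143, p = 0.32681
step 3: Δp = -0.03947, p = 0.28734
step 4: Δp = -0.02541, p = 0.26193
step 5: Δp = -0.01770, p = 0.24423
step 6: Δp = -0.01296, p = 0.23127

0.2313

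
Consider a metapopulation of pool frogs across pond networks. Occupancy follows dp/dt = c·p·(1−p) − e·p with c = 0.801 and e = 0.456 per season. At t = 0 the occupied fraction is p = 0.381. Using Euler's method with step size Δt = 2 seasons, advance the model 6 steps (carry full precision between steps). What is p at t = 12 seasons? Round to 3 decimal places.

Update rule: p ← p + [c·p·(1−p) − e·p]·Δt with Δt = 2.
  1  |  dp/dt·Δt = +0.030342  |  p_1 = 0.411342
  2  |  dp/dt·Δt = +0.012764  |  p_2 = 0.424106
  3  |  dp/dt·Δt = +0.004488  |  p_3 = 0.428594
  4  |  dp/dt·Δt = +0.001454  |  p_4 = 0.430048
  5  |  dp/dt·Δt = +0.000457  |  p_5 = 0.430505
  6  |  dp/dt·Δt = +0.000142  |  p_6 = 0.430648

0.431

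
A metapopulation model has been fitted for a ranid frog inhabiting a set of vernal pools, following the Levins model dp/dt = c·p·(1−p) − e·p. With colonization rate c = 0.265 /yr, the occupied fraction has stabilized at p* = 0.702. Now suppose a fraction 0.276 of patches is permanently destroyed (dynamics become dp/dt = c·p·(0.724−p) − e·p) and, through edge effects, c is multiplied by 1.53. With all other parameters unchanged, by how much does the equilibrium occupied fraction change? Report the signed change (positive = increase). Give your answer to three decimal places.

Balance c(1−p*) = e gives e = 0.265×(1 − 0.70200) = 0.07897.
New p* = 0.724 − e/c = 0.724 − 0.07897/0.40545 = 0.52923.
Δp* = 0.52923 − 0.70200 = -0.17277.

-0.173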